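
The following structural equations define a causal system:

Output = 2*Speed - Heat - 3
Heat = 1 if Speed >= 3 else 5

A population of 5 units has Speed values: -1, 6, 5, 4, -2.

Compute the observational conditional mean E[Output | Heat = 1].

6

E[Output|Heat=1] averages over only the 3 units with Heat=1 (Speed = 6, 5, 4): Output = 8, 6, 4, mean 6.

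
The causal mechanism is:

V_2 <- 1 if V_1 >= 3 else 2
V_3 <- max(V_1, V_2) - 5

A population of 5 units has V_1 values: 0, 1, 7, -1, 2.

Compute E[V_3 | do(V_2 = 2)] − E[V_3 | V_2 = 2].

1

Every unit gets V_2=2 under the intervention. V_3 values become -3, -3, 2, -3, -3; E[V_3|do(V_2=2)] = -2.
Conditioning on V_2=2 selects the 4 unit(s) with V_1 ∈ {0, 1, -1, 2}. Their V_3 values: -3, -3, -3, -3. Mean = -3.
Difference = -2 − (-3) = 1.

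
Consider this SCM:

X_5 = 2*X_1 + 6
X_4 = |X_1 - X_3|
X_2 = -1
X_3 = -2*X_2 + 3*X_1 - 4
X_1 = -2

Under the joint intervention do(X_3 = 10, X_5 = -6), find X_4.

12

The joint intervention fixes X_3 = 10, X_5 = -6, removing each variable's own equation.
X_4 = |X_1 - X_3|  [with X_1=-2, X_3=10]  = 12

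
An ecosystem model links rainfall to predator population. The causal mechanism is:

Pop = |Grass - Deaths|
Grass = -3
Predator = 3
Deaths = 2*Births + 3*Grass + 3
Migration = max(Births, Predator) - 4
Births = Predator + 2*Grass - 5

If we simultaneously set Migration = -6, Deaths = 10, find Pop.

Setting Migration = -6, Deaths = 10 by intervention discards those variables' equations.
Pop = |Grass - Deaths|  [with Grass=-3, Deaths=10]  = 13

13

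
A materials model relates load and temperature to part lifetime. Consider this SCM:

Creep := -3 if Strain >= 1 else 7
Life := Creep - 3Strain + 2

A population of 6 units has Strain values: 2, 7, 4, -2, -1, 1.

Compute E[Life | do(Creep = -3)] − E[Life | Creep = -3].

Every unit gets Creep=-3 under the intervention. Life values become -7, -22, -13, 5, 2, -4; E[Life|do(Creep=-3)] = -6.5.
Observing Creep=-3 restricts to units where Creep's equation naturally yields -3: Strain ∈ {2, 7, 4, 1}. In that subpopulation Life = -7, -22, -13, -4, mean -11.5.
Difference = -6.5 − (-11.5) = 5.

5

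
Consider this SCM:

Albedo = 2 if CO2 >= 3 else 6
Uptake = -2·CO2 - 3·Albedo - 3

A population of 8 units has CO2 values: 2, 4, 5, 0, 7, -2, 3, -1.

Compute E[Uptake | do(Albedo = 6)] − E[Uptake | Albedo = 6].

-5

Every unit gets Albedo=6 under the intervention. Uptake values become -25, -29, -31, -21, -35, -17, -27, -19; E[Uptake|do(Albedo=6)] = -25.5.
E[Uptake|Albedo=6] averages over only the 4 units with Albedo=6 (CO2 = 2, 0, -2, -1): Uptake = -25, -21, -17, -19, mean -20.5.
Difference = -25.5 − (-20.5) = -5.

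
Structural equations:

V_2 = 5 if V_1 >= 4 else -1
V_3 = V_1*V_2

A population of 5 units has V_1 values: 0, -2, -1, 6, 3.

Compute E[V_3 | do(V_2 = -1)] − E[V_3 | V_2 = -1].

-1.2

Every unit gets V_2=-1 under the intervention. V_3 values become 0, 2, 1, -6, -3; E[V_3|do(V_2=-1)] = -1.2.
E[V_3|V_2=-1] averages over only the 4 units with V_2=-1 (V_1 = 0, -2, -1, 3): V_3 = 0, 2, 1, -3, mean 0.
Difference = -1.2 − 0 = -1.2.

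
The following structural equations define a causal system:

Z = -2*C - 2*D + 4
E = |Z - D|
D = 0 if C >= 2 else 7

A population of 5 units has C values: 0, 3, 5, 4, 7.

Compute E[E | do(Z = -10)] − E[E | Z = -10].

Under do(Z=-10), Z's equation is replaced by Z=-10 for every unit. Per-unit E: 17, 10, 10, 10, 10. Mean = 11.4.
Conditioning on Z=-10 selects the 2 unit(s) with C ∈ {0, 7}. Their E values: 17, 10. Mean = 13.5.
Difference = 11.4 − 13.5 = -2.1.

-2.1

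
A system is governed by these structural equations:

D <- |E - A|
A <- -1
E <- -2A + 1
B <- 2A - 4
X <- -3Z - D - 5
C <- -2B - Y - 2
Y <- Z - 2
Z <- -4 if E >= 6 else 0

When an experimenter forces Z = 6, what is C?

The intervention breaks the incoming arrows to Z: Z <- -4 if E >= 6 else 0 no longer applies, and Z = 6.
B = 2A - 4  [with A=-1]  = -6
Y = Z - 2  [with Z=6]  = 4
C = -2B - Y - 2  [with B=-6, Y=4]  = 6

6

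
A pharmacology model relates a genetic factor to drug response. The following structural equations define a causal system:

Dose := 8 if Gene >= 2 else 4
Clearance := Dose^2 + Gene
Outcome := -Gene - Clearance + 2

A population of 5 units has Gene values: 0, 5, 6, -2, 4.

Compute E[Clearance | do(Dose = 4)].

18.6

Under do(Dose=4), Dose's equation is replaced by Dose=4 for every unit. Per-unit Clearance: 16, 21, 22, 14, 20. Mean = 18.6.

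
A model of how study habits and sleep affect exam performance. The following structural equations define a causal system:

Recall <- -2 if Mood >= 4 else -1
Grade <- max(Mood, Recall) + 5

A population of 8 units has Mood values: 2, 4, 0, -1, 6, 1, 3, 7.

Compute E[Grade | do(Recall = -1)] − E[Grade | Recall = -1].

1.75

Under do(Recall=-1), Recall's equation is replaced by Recall=-1 for every unit. Per-unit Grade: 7, 9, 5, 4, 11, 6, 8, 12. Mean = 7.75.
Observing Recall=-1 restricts to units where Recall's equation naturally yields -1: Mood ∈ {2, 0, -1, 1, 3}. In that subpopulation Grade = 7, 5, 4, 6, 8, mean 6.
Difference = 7.75 − 6 = 1.75.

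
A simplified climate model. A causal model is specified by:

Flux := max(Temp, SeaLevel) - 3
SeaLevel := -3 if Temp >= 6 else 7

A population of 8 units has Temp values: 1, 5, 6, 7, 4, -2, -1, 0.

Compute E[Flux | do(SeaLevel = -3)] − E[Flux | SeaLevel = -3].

Every unit gets SeaLevel=-3 under the intervention. Flux values become -2, 2, 3, 4, 1, -5, -4, -3; E[Flux|do(SeaLevel=-3)] = -0.5.
Conditioning on SeaLevel=-3 selects the 2 unit(s) with Temp ∈ {6, 7}. Their Flux values: 3, 4. Mean = 3.5.
Difference = -0.5 − 3.5 = -4.

-4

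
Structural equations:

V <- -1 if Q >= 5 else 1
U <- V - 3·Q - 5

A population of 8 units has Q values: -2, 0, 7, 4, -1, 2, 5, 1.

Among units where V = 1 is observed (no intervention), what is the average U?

Conditioning on V=1 selects the 6 unit(s) with Q ∈ {-2, 0, 4, -1, 2, 1}. Their U values: 2, -4, -16, -1, -10, -7. Mean = -6.

-6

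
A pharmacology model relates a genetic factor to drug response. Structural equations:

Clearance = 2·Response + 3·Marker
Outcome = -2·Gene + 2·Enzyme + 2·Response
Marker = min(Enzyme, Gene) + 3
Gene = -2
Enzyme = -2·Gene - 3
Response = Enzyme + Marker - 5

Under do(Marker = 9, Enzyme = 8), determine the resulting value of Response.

12

The joint intervention fixes Marker = 9, Enzyme = 8, removing each variable's own equation.
Response = Enzyme + Marker - 5  [with Enzyme=8, Marker=9]  = 12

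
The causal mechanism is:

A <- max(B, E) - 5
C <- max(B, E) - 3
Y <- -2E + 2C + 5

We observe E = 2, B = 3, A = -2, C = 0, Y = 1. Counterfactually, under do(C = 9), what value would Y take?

Intervening sets C = 9 and removes its equation (C <- max(B, E) - 3).
Y = -2E + 2C + 5  [with E=2, C=9]  = 19

19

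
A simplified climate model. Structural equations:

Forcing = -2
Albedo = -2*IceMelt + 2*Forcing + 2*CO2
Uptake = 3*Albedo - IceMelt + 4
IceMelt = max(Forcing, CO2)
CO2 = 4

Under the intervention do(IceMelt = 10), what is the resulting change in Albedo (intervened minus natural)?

-12

The intervention breaks the incoming arrows to IceMelt: IceMelt = max(Forcing, CO2) no longer applies, and IceMelt = 10.
Albedo = -2*IceMelt + 2*Forcing + 2*CO2  [with IceMelt=10, Forcing=-2, CO2=4]  = -16
Without intervention: IceMelt = max(Forcing, CO2)  [with Forcing=-2, CO2=4]  = 4; Albedo = -2*IceMelt + 2*Forcing + 2*CO2  [with IceMelt=4, Forcing=-2, CO2=4]  = -4.
Change = -16 − (-4) = -12.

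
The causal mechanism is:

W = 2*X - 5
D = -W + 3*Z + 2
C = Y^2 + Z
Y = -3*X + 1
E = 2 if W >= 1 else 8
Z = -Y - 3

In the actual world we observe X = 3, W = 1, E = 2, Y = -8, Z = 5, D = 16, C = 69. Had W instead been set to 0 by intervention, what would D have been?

17

Under do(W=0), the mechanism W = 2*X - 5 is discarded; W is fixed at 0.
Y = -3*X + 1  [with X=3]  = -8
Z = -Y - 3  [with Y=-8]  = 5
D = -W + 3*Z + 2  [with W=0, Z=5]  = 17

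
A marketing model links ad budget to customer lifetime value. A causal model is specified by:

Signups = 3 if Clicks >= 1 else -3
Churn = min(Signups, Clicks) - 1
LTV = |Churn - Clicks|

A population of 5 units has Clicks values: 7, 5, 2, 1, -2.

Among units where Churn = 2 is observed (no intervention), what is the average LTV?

Observing Churn=2 restricts to units where Churn's equation naturally yields 2: Clicks ∈ {7, 5}. In that subpopulation LTV = 5, 3, mean 4.

4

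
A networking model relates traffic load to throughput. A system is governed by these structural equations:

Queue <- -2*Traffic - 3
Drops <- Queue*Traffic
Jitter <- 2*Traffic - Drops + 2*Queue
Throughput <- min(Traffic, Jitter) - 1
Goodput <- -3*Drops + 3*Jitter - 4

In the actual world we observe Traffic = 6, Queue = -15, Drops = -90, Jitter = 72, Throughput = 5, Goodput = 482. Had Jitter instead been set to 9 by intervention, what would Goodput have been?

Under do(Jitter=9), the mechanism Jitter <- 2*Traffic - Drops + 2*Queue is discarded; Jitter is fixed at 9.
Queue = -2*Traffic - 3  [with Traffic=6]  = -15
Drops = Queue*Traffic  [with Queue=-15, Traffic=6]  = -90
Goodput = -3*Drops + 3*Jitter - 4  [with Drops=-90, Jitter=9]  = 293

293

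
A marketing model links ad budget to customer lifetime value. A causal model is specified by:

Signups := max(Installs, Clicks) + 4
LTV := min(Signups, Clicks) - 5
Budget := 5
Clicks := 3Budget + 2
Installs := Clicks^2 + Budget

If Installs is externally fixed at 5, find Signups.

21

The intervention breaks the incoming arrows to Installs: Installs := Clicks^2 + Budget no longer applies, and Installs = 5.
Clicks = 3Budget + 2  [with Budget=5]  = 17
Signups = max(Installs, Clicks) + 4  [with Installs=5, Clicks=17]  = 21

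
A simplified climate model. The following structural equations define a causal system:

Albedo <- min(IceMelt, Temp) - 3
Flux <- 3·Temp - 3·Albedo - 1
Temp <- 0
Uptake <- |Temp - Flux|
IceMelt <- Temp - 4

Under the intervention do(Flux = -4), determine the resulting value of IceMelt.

The intervention breaks the incoming arrows to Flux: Flux <- 3·Temp - 3·Albedo - 1 no longer applies, and Flux = -4.
Since IceMelt is not a descendant of the intervened variable, it is unaffected.
IceMelt = Temp - 4  [with Temp=0]  = -4

-4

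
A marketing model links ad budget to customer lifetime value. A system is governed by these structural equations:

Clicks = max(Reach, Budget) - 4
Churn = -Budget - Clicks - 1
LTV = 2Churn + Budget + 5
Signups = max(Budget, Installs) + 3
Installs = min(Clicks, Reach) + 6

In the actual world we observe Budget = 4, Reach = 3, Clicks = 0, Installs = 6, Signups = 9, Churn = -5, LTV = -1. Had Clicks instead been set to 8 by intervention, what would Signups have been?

12

do(Clicks=8) replaces the equation Clicks = max(Reach, Budget) - 4 with the constant Clicks = 8.
Installs = min(Clicks, Reach) + 6  [with Clicks=8, Reach=3]  = 9
Signups = max(Budget, Installs) + 3  [with Budget=4, Installs=9]  = 12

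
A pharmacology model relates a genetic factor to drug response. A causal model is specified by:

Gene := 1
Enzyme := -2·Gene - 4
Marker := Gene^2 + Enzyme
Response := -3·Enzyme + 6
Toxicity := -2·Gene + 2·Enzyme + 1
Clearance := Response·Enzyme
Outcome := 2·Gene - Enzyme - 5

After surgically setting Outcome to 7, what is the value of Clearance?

-144

Intervening sets Outcome = 7 and removes its equation (Outcome := 2·Gene - Enzyme - 5).
Since Clearance is not a descendant of the intervened variable, it is unaffected.
Enzyme = -2·Gene - 4  [with Gene=1]  = -6
Response = -3·Enzyme + 6  [with Enzyme=-6]  = 24
Clearance = Response·Enzyme  [with Response=24, Enzyme=-6]  = -144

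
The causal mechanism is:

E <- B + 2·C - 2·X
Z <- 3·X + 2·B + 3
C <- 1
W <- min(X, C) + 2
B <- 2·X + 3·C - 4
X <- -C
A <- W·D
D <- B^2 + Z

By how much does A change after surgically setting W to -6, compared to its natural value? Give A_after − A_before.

-21

Intervening sets W = -6 and removes its equation (W <- min(X, C) + 2).
X = -C  [with C=1]  = -1
B = 2·X + 3·C - 4  [with X=-1, C=1]  = -3
Z = 3·X + 2·B + 3  [with X=-1, B=-3]  = -6
D = B^2 + Z  [with B=-3, Z=-6]  = 3
A = W·D  [with W=-6, D=3]  = -18
Without intervention: X = -C  [with C=1]  = -1; B = 2·X + 3·C - 4  [with X=-1, C=1]  = -3; Z = 3·X + 2·B + 3  [with X=-1, B=-3]  = -6; W = min(X, C) + 2  [with X=-1, C=1]  = 1; D = B^2 + Z  [with B=-3, Z=-6]  = 3; A = W·D  [with W=1, D=3]  = 3.
Change = -18 − 3 = -21.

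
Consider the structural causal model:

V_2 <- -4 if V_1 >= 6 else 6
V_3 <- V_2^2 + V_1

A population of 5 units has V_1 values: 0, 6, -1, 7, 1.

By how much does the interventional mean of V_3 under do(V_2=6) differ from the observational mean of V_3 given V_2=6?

Every unit gets V_2=6 under the intervention. V_3 values become 36, 42, 35, 43, 37; E[V_3|do(V_2=6)] = 38.6.
Observing V_2=6 restricts to units where V_2's equation naturally yields 6: V_1 ∈ {0, -1, 1}. In that subpopulation V_3 = 36, 35, 37, mean 36.
Difference = 38.6 − 36 = 2.6.

2.6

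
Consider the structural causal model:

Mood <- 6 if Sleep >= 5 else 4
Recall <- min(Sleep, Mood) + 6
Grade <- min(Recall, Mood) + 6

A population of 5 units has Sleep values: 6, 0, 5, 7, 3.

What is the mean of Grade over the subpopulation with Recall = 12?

E[Grade|Recall=12] averages over only the 2 units with Recall=12 (Sleep = 6, 7): Grade = 12, 12, mean 12.

12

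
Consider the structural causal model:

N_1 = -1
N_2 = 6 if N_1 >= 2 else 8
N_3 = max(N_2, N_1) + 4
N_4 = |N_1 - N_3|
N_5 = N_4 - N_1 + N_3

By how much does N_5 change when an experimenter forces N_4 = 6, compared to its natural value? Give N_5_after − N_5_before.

-7

Intervening sets N_4 = 6 and removes its equation (N_4 = |N_1 - N_3|).
N_2 = 6 if N_1 >= 2 else 8  [with N_1=-1]  = 8
N_3 = max(N_2, N_1) + 4  [with N_2=8, N_1=-1]  = 12
N_5 = N_4 - N_1 + N_3  [with N_4=6, N_1=-1, N_3=12]  = 19
Without intervention: N_2 = 6 if N_1 >= 2 else 8  [with N_1=-1]  = 8; N_3 = max(N_2, N_1) + 4  [with N_2=8, N_1=-1]  = 12; N_4 = |N_1 - N_3|  [with N_1=-1, N_3=12]  = 13; N_5 = N_4 - N_1 + N_3  [with N_4=13, N_1=-1, N_3=12]  = 26.
Change = 19 − 26 = -7.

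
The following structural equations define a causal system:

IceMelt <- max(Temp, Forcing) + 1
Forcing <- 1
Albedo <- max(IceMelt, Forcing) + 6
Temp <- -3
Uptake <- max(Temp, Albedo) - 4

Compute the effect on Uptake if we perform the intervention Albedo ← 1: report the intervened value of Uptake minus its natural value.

-7

Intervening sets Albedo = 1 and removes its equation (Albedo <- max(IceMelt, Forcing) + 6).
Uptake = max(Temp, Albedo) - 4  [with Temp=-3, Albedo=1]  = -3
Without intervention: IceMelt = max(Temp, Forcing) + 1  [with Temp=-3, Forcing=1]  = 2; Albedo = max(IceMelt, Forcing) + 6  [with IceMelt=2, Forcing=1]  = 8; Uptake = max(Temp, Albedo) - 4  [with Temp=-3, Albedo=8]  = 4.
Change = -3 − 4 = -7.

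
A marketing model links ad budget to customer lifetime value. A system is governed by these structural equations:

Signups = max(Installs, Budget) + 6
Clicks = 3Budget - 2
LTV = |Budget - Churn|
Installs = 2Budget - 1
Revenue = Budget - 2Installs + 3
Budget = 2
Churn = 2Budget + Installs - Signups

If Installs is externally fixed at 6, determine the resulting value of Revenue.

-7

The intervention breaks the incoming arrows to Installs: Installs = 2Budget - 1 no longer applies, and Installs = 6.
Revenue = Budget - 2Installs + 3  [with Budget=2, Installs=6]  = -7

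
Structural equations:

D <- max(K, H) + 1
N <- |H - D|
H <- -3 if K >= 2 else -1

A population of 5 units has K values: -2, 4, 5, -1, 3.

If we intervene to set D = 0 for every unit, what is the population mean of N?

2.2

Under do(D=0), D's equation is replaced by D=0 for every unit. Per-unit N: 1, 3, 3, 1, 3. Mean = 2.2.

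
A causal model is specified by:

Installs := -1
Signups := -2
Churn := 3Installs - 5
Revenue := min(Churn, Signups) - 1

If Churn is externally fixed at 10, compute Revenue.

The intervention breaks the incoming arrows to Churn: Churn := 3Installs - 5 no longer applies, and Churn = 10.
Revenue = min(Churn, Signups) - 1  [with Churn=10, Signups=-2]  = -3

-3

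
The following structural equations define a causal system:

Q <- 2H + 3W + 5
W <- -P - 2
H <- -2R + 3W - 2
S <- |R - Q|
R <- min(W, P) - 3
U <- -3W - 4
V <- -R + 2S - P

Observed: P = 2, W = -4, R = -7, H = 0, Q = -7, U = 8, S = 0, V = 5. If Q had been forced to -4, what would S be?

3

Under do(Q=-4), the mechanism Q <- 2H + 3W + 5 is discarded; Q is fixed at -4.
W = -P - 2  [with P=2]  = -4
R = min(W, P) - 3  [with W=-4, P=2]  = -7
S = |R - Q|  [with R=-7, Q=-4]  = 3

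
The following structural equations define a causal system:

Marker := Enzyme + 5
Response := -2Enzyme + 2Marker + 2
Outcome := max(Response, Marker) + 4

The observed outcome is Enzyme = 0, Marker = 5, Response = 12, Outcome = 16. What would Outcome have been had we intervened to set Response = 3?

The intervention breaks the incoming arrows to Response: Response := -2Enzyme + 2Marker + 2 no longer applies, and Response = 3.
Marker = Enzyme + 5  [with Enzyme=0]  = 5
Outcome = max(Response, Marker) + 4  [with Response=3, Marker=5]  = 9

9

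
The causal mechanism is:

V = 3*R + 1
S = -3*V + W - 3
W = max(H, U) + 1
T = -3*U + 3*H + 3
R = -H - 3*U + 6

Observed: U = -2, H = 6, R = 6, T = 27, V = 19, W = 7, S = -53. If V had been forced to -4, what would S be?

16

Under do(V=-4), the mechanism V = 3*R + 1 is discarded; V is fixed at -4.
W = max(H, U) + 1  [with H=6, U=-2]  = 7
S = -3*V + W - 3  [with V=-4, W=7]  = 16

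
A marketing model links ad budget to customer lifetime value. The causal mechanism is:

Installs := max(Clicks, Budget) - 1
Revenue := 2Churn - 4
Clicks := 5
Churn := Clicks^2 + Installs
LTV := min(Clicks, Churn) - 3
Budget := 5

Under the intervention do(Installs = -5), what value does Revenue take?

36

do(Installs=-5) replaces the equation Installs := max(Clicks, Budget) - 1 with the constant Installs = -5.
Churn = Clicks^2 + Installs  [with Clicks=5, Installs=-5]  = 20
Revenue = 2Churn - 4  [with Churn=20]  = 36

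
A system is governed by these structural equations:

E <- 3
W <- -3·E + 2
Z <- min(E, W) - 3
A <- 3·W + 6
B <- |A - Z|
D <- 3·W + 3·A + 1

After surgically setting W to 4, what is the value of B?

18

do(W=4) replaces the equation W <- -3·E + 2 with the constant W = 4.
Z = min(E, W) - 3  [with E=3, W=4]  = 0
A = 3·W + 6  [with W=4]  = 18
B = |A - Z|  [with A=18, Z=0]  = 18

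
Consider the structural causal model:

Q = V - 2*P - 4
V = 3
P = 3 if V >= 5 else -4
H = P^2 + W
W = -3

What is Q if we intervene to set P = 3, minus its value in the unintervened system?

-14

The intervention breaks the incoming arrows to P: P = 3 if V >= 5 else -4 no longer applies, and P = 3.
Q = V - 2*P - 4  [with V=3, P=3]  = -7
Without intervention: P = 3 if V >= 5 else -4  [with V=3]  = -4; Q = V - 2*P - 4  [with V=3, P=-4]  = 7.
Change = -7 − 7 = -14.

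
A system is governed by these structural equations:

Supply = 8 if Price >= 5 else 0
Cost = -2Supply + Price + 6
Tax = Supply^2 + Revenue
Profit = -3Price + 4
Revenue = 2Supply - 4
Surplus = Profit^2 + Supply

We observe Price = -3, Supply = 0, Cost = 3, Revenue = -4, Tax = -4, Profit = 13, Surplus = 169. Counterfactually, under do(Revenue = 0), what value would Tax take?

Intervening sets Revenue = 0 and removes its equation (Revenue = 2Supply - 4).
Supply = 8 if Price >= 5 else 0  [with Price=-3]  = 0
Tax = Supply^2 + Revenue  [with Supply=0, Revenue=0]  = 0

0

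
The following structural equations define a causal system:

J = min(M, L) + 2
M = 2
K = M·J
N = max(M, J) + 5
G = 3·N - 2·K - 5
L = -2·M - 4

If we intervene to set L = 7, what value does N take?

do(L=7) replaces the equation L = -2·M - 4 with the constant L = 7.
J = min(M, L) + 2  [with M=2, L=7]  = 4
N = max(M, J) + 5  [with M=2, J=4]  = 9

9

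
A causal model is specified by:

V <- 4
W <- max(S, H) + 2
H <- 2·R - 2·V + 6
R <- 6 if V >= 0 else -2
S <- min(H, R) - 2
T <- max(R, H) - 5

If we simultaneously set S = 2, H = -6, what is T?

1

Under do(S = 2, H = -6), each intervened variable's structural equation is replaced by its fixed value.
R = 6 if V >= 0 else -2  [with V=4]  = 6
T = max(R, H) - 5  [with R=6, H=-6]  = 1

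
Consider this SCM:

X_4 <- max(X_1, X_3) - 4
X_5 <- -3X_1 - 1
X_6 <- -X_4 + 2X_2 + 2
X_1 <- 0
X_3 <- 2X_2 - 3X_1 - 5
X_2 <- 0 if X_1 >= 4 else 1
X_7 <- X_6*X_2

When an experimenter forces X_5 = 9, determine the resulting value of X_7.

8

Under do(X_5=9), the mechanism X_5 <- -3X_1 - 1 is discarded; X_5 is fixed at 9.
Since X_7 is not a descendant of the intervened variable, it is unaffected.
X_2 = 0 if X_1 >= 4 else 1  [with X_1=0]  = 1
X_3 = 2X_2 - 3X_1 - 5  [with X_2=1, X_1=0]  = -3
X_4 = max(X_1, X_3) - 4  [with X_1=0, X_3=-3]  = -4
X_6 = -X_4 + 2X_2 + 2  [with X_4=-4, X_2=1]  = 8
X_7 = X_6*X_2  [with X_6=8, X_2=1]  = 8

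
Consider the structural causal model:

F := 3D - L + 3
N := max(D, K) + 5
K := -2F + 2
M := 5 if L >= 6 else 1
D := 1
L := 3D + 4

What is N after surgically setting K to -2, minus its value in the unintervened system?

-3

Under do(K=-2), the mechanism K := -2F + 2 is discarded; K is fixed at -2.
N = max(D, K) + 5  [with D=1, K=-2]  = 6
Without intervention: L = 3D + 4  [with D=1]  = 7; F = 3D - L + 3  [with D=1, L=7]  = -1; K = -2F + 2  [with F=-1]  = 4; N = max(D, K) + 5  [with D=1, K=4]  = 9.
Change = 6 − 9 = -3.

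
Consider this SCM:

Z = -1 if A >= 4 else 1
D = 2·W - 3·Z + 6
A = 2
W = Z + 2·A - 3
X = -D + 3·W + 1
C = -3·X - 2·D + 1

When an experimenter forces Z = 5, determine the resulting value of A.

2

Under do(Z=5), the mechanism Z = -1 if A >= 4 else 1 is discarded; Z is fixed at 5.
A is not downstream of the intervention, so its value is determined by the original equations.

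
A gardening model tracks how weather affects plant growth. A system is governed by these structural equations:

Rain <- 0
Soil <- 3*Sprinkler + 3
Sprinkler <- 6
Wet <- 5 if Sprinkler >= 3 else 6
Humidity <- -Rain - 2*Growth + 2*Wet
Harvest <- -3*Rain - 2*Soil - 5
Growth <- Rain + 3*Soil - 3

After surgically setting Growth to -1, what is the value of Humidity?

The intervention breaks the incoming arrows to Growth: Growth <- Rain + 3*Soil - 3 no longer applies, and Growth = -1.
Wet = 5 if Sprinkler >= 3 else 6  [with Sprinkler=6]  = 5
Humidity = -Rain - 2*Growth + 2*Wet  [with Rain=0, Growth=-1, Wet=5]  = 12

12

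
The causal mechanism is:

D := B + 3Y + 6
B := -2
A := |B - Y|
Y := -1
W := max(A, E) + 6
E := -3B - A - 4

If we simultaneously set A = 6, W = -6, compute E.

-4

Setting A = 6, W = -6 by intervention discards those variables' equations.
E = -3B - A - 4  [with B=-2, A=6]  = -4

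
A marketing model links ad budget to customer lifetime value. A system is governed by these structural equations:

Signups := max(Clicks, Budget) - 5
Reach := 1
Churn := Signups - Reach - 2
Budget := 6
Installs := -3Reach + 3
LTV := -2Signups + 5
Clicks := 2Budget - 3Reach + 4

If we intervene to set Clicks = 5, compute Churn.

The intervention breaks the incoming arrows to Clicks: Clicks := 2Budget - 3Reach + 4 no longer applies, and Clicks = 5.
Signups = max(Clicks, Budget) - 5  [with Clicks=5, Budget=6]  = 1
Churn = Signups - Reach - 2  [with Signups=1, Reach=1]  = -2

-2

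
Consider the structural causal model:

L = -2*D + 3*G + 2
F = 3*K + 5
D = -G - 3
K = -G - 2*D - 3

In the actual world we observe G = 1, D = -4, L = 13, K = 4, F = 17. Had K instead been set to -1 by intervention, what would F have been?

2

Intervening sets K = -1 and removes its equation (K = -G - 2*D - 3).
F = 3*K + 5  [with K=-1]  = 2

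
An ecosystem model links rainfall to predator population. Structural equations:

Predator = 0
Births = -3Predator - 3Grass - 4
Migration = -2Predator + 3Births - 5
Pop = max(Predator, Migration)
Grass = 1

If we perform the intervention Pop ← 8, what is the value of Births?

do(Pop=8) replaces the equation Pop = max(Predator, Migration) with the constant Pop = 8.
Births is not downstream of the intervention, so its value is determined by the original equations.
Births = -3Predator - 3Grass - 4  [with Predator=0, Grass=1]  = -7

-7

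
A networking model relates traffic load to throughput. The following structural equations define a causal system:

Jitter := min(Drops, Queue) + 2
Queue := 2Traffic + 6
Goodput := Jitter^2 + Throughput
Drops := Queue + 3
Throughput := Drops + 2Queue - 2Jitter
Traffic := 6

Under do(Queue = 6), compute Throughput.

5

do(Queue=6) replaces the equation Queue := 2Traffic + 6 with the constant Queue = 6.
Drops = Queue + 3  [with Queue=6]  = 9
Jitter = min(Drops, Queue) + 2  [with Drops=9, Queue=6]  = 8
Throughput = Drops + 2Queue - 2Jitter  [with Drops=9, Queue=6, Jitter=8]  = 5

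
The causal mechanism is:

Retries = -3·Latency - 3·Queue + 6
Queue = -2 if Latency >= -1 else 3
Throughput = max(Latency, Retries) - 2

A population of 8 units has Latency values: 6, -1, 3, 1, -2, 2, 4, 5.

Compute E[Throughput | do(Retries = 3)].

The intervention sets Retries=3 in all 8 units regardless of Latency. Recomputing Throughput per unit gives 4, 1, 1, 1, 1, 1, 2, 3; average 1.75.

1.75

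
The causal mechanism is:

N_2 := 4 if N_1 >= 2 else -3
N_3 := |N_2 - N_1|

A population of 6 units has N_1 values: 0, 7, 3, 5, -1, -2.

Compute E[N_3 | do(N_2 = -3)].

do(N_2=-3) breaks N_2's dependence on N_1. With N_2=-3 fixed, N_3 across the units is 3, 10, 6, 8, 2, 1, mean 5.

5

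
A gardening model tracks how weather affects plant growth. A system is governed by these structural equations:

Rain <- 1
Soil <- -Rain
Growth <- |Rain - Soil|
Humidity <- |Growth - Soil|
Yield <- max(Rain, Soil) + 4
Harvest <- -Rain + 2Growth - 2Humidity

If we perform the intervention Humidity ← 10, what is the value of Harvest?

Under do(Humidity=10), the mechanism Humidity <- |Growth - Soil| is discarded; Humidity is fixed at 10.
Soil = -Rain  [with Rain=1]  = -1
Growth = |Rain - Soil|  [with Rain=1, Soil=-1]  = 2
Harvest = -Rain + 2Growth - 2Humidity  [with Rain=1, Growth=2, Humidity=10]  = -17

-17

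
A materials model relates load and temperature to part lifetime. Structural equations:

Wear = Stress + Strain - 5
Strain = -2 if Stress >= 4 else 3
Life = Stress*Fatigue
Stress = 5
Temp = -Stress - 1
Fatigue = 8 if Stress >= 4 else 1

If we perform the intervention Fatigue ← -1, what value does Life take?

-5

The intervention breaks the incoming arrows to Fatigue: Fatigue = 8 if Stress >= 4 else 1 no longer applies, and Fatigue = -1.
Life = Stress*Fatigue  [with Stress=5, Fatigue=-1]  = -5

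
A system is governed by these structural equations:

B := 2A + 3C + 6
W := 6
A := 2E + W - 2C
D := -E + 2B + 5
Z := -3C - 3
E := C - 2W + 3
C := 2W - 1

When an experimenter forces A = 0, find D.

81

Under do(A=0), the mechanism A := 2E + W - 2C is discarded; A is fixed at 0.
C = 2W - 1  [with W=6]  = 11
E = C - 2W + 3  [with C=11, W=6]  = 2
B = 2A + 3C + 6  [with A=0, C=11]  = 39
D = -E + 2B + 5  [with E=2, B=39]  = 81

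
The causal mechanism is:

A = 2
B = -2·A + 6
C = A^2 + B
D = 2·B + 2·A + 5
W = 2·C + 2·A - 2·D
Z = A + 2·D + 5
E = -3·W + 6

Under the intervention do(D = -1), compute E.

The intervention breaks the incoming arrows to D: D = 2·B + 2·A + 5 no longer applies, and D = -1.
B = -2·A + 6  [with A=2]  = 2
C = A^2 + B  [with A=2, B=2]  = 6
W = 2·C + 2·A - 2·D  [with C=6, A=2, D=-1]  = 18
E = -3·W + 6  [with W=18]  = -48

-48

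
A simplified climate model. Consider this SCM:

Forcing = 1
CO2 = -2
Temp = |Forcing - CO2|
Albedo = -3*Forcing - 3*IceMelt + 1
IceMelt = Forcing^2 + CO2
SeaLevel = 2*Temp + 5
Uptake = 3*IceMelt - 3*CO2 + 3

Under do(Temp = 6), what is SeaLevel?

The intervention breaks the incoming arrows to Temp: Temp = |Forcing - CO2| no longer applies, and Temp = 6.
SeaLevel = 2*Temp + 5  [with Temp=6]  = 17

17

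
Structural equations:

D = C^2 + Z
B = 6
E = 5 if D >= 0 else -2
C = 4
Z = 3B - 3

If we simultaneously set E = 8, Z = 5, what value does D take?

Under do(E = 8, Z = 5), each intervened variable's structural equation is replaced by its fixed value.
D = C^2 + Z  [with C=4, Z=5]  = 21

21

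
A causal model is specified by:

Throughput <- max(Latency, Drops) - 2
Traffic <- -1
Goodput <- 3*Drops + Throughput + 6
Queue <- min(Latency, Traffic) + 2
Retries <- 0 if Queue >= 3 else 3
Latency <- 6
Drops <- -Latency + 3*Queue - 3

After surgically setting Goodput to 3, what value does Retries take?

The intervention breaks the incoming arrows to Goodput: Goodput <- 3*Drops + Throughput + 6 no longer applies, and Goodput = 3.
Retries is not downstream of the intervention, so its value is determined by the original equations.
Queue = min(Latency, Traffic) + 2  [with Latency=6, Traffic=-1]  = 1
Retries = 0 if Queue >= 3 else 3  [with Queue=1]  = 3

3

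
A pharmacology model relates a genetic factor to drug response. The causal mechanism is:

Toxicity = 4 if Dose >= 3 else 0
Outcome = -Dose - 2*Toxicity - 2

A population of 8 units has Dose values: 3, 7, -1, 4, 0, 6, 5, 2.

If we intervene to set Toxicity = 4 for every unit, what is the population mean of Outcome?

-13.25

Every unit gets Toxicity=4 under the intervention. Outcome values become -13, -17, -9, -14, -10, -16, -15, -12; E[Outcome|do(Toxicity=4)] = -13.25.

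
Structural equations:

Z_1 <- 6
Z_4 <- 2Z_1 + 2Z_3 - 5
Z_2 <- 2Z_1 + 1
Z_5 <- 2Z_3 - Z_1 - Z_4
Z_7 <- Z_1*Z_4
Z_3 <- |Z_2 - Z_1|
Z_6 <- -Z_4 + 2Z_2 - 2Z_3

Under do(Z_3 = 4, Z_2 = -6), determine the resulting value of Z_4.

15

The joint intervention fixes Z_3 = 4, Z_2 = -6, removing each variable's own equation.
Z_4 = 2Z_1 + 2Z_3 - 5  [with Z_1=6, Z_3=4]  = 15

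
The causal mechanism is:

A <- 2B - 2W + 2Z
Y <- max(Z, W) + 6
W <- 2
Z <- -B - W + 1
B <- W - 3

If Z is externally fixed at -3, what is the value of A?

The intervention breaks the incoming arrows to Z: Z <- -B - W + 1 no longer applies, and Z = -3.
B = W - 3  [with W=2]  = -1
A = 2B - 2W + 2Z  [with B=-1, W=2, Z=-3]  = -12

-12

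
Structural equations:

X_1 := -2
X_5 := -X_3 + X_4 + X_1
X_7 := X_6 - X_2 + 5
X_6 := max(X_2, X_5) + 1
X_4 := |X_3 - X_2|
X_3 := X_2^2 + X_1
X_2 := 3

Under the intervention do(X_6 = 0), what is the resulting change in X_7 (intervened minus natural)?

-4

Intervening sets X_6 = 0 and removes its equation (X_6 := max(X_2, X_5) + 1).
X_7 = X_6 - X_2 + 5  [with X_6=0, X_2=3]  = 2
Without intervention: X_3 = X_2^2 + X_1  [with X_2=3, X_1=-2]  = 7; X_4 = |X_3 - X_2|  [with X_3=7, X_2=3]  = 4; X_5 = -X_3 + X_4 + X_1  [with X_3=7, X_4=4, X_1=-2]  = -5; X_6 = max(X_2, X_5) + 1  [with X_2=3, X_5=-5]  = 4; X_7 = X_6 - X_2 + 5  [with X_6=4, X_2=3]  = 6.
Change = 2 − 6 = -4.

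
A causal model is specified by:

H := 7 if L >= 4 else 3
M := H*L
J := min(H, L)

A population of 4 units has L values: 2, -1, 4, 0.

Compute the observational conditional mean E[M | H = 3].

1

Conditioning on H=3 selects the 3 unit(s) with L ∈ {2, -1, 0}. Their M values: 6, -3, 0. Mean = 1.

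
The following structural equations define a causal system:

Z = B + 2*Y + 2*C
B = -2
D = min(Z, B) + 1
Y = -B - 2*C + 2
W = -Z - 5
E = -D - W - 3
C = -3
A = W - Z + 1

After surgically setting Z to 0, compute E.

3

do(Z=0) replaces the equation Z = B + 2*Y + 2*C with the constant Z = 0.
D = min(Z, B) + 1  [with Z=0, B=-2]  = -1
W = -Z - 5  [with Z=0]  = -5
E = -D - W - 3  [with D=-1, W=-5]  = 3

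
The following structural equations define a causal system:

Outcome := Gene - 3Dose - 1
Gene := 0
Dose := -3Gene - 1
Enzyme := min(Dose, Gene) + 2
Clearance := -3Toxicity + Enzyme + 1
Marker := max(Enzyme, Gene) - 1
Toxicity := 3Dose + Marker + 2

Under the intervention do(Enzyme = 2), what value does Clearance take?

3

The intervention breaks the incoming arrows to Enzyme: Enzyme := min(Dose, Gene) + 2 no longer applies, and Enzyme = 2.
Dose = -3Gene - 1  [with Gene=0]  = -1
Marker = max(Enzyme, Gene) - 1  [with Enzyme=2, Gene=0]  = 1
Toxicity = 3Dose + Marker + 2  [with Dose=-1, Marker=1]  = 0
Clearance = -3Toxicity + Enzyme + 1  [with Toxicity=0, Enzyme=2]  = 3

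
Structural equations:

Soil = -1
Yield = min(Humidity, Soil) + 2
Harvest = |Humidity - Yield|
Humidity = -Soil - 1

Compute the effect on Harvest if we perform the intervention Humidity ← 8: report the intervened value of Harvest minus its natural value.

6

Under do(Humidity=8), the mechanism Humidity = -Soil - 1 is discarded; Humidity is fixed at 8.
Yield = min(Humidity, Soil) + 2  [with Humidity=8, Soil=-1]  = 1
Harvest = |Humidity - Yield|  [with Humidity=8, Yield=1]  = 7
Without intervention: Humidity = -Soil - 1  [with Soil=-1]  = 0; Yield = min(Humidity, Soil) + 2  [with Humidity=0, Soil=-1]  = 1; Harvest = |Humidity - Yield|  [with Humidity=0, Yield=1]  = 1.
Change = 7 − 1 = 6.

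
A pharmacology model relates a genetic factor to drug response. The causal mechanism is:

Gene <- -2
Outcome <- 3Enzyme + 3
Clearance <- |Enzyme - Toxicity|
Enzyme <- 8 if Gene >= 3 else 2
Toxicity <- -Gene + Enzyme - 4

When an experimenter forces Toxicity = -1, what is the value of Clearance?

The intervention breaks the incoming arrows to Toxicity: Toxicity <- -Gene + Enzyme - 4 no longer applies, and Toxicity = -1.
Enzyme = 8 if Gene >= 3 else 2  [with Gene=-2]  = 2
Clearance = |Enzyme - Toxicity|  [with Enzyme=2, Toxicity=-1]  = 3

3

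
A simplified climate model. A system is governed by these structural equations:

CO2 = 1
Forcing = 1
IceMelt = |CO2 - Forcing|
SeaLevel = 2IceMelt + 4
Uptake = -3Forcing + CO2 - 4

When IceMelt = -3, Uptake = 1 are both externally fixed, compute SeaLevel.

-2

The joint intervention fixes IceMelt = -3, Uptake = 1, removing each variable's own equation.
SeaLevel = 2IceMelt + 4  [with IceMelt=-3]  = -2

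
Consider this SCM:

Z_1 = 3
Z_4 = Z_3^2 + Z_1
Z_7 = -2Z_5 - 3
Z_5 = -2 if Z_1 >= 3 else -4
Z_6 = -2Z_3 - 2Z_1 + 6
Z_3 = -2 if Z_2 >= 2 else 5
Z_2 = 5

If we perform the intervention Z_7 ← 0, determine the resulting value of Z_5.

-2

The intervention breaks the incoming arrows to Z_7: Z_7 = -2Z_5 - 3 no longer applies, and Z_7 = 0.
Z_5 is not downstream of the intervention, so its value is determined by the original equations.
Z_5 = -2 if Z_1 >= 3 else -4  [with Z_1=3]  = -2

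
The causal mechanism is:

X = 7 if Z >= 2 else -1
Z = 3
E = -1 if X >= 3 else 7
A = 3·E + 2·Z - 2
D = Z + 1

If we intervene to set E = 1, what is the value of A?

Intervening sets E = 1 and removes its equation (E = -1 if X >= 3 else 7).
A = 3·E + 2·Z - 2  [with E=1, Z=3]  = 7

7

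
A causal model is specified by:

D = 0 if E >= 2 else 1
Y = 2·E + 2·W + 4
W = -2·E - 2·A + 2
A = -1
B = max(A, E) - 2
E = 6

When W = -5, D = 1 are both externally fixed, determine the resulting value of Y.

The joint intervention fixes W = -5, D = 1, removing each variable's own equation.
Y = 2·E + 2·W + 4  [with E=6, W=-5]  = 6

6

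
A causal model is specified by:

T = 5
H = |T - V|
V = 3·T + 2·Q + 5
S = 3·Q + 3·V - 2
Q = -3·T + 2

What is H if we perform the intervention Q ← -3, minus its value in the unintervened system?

-2

Under do(Q=-3), the mechanism Q = -3·T + 2 is discarded; Q is fixed at -3.
V = 3·T + 2·Q + 5  [with T=5, Q=-3]  = 14
H = |T - V|  [with T=5, V=14]  = 9
Without intervention: Q = -3·T + 2  [with T=5]  = -13; V = 3·T + 2·Q + 5  [with T=5, Q=-13]  = -6; H = |T - V|  [with T=5, V=-6]  = 11.
Change = 9 − 11 = -2.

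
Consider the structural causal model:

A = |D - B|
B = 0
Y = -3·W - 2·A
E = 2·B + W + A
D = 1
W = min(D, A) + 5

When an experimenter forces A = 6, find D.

Under do(A=6), the mechanism A = |D - B| is discarded; A is fixed at 6.
D is not downstream of the intervention, so its value is determined by the original equations.

1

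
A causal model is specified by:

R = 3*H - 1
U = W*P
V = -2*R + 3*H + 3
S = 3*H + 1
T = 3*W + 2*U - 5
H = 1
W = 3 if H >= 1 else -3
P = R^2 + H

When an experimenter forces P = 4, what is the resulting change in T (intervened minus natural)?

-6

The intervention breaks the incoming arrows to P: P = R^2 + H no longer applies, and P = 4.
W = 3 if H >= 1 else -3  [with H=1]  = 3
U = W*P  [with W=3, P=4]  = 12
T = 3*W + 2*U - 5  [with W=3, U=12]  = 28
Without intervention: R = 3*H - 1  [with H=1]  = 2; P = R^2 + H  [with R=2, H=1]  = 5; W = 3 if H >= 1 else -3  [with H=1]  = 3; U = W*P  [with W=3, P=5]  = 15; T = 3*W + 2*U - 5  [with W=3, U=15]  = 34.
Change = 28 − 34 = -6.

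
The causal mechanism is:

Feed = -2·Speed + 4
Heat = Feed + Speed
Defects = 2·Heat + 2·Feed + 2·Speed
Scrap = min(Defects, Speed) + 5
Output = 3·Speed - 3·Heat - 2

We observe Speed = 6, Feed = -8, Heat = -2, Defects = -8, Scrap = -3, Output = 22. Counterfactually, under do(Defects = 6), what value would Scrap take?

11

Intervening sets Defects = 6 and removes its equation (Defects = 2·Heat + 2·Feed + 2·Speed).
Scrap = min(Defects, Speed) + 5  [with Defects=6, Speed=6]  = 11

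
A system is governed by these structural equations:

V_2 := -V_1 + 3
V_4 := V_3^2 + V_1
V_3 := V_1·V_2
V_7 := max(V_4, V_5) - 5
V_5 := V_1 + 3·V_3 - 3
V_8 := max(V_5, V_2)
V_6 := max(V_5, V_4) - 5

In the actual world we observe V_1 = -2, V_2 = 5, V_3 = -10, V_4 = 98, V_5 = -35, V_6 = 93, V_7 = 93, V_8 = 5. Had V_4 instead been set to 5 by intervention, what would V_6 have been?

0

Under do(V_4=5), the mechanism V_4 := V_3^2 + V_1 is discarded; V_4 is fixed at 5.
V_2 = -V_1 + 3  [with V_1=-2]  = 5
V_3 = V_1·V_2  [with V_1=-2, V_2=5]  = -10
V_5 = V_1 + 3·V_3 - 3  [with V_1=-2, V_3=-10]  = -35
V_6 = max(V_5, V_4) - 5  [with V_5=-35, V_4=5]  = 0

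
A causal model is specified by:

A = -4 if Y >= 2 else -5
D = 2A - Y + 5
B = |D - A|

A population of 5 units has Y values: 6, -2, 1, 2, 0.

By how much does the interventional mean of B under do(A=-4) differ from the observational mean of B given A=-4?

The intervention sets A=-4 in all 5 units regardless of Y. Recomputing B per unit gives 5, 3, 0, 1, 1; average 2.
Observing A=-4 restricts to units where A's equation naturally yields -4: Y ∈ {6, 2}. In that subpopulation B = 5, 1, mean 3.
Difference = 2 − 3 = -1.

-1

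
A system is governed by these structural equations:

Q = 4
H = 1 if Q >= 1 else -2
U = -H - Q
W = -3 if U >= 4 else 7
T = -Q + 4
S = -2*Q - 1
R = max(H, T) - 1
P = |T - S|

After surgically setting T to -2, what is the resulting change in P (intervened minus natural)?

-2

do(T=-2) replaces the equation T = -Q + 4 with the constant T = -2.
S = -2*Q - 1  [with Q=4]  = -9
P = |T - S|  [with T=-2, S=-9]  = 7
Without intervention: T = -Q + 4  [with Q=4]  = 0; S = -2*Q - 1  [with Q=4]  = -9; P = |T - S|  [with T=0, S=-9]  = 9.
Change = 7 − 9 = -2.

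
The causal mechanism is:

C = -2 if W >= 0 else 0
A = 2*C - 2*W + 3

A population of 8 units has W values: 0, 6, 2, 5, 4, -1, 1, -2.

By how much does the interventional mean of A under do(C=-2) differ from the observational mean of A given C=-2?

The intervention sets C=-2 in all 8 units regardless of W. Recomputing A per unit gives -1, -13, -5, -11, -9, 1, -3, 3; average -4.75.
Observing C=-2 restricts to units where C's equation naturally yields -2: W ∈ {0, 6, 2, 5, 4, 1}. In that subpopulation A = -1, -13, -5, -11, -9, -3, mean -7.
Difference = -4.75 − (-7) = 2.25.

2.25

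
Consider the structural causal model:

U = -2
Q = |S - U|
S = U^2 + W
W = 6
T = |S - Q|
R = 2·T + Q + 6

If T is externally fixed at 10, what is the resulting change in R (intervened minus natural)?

The intervention breaks the incoming arrows to T: T = |S - Q| no longer applies, and T = 10.
S = U^2 + W  [with U=-2, W=6]  = 10
Q = |S - U|  [with S=10, U=-2]  = 12
R = 2·T + Q + 6  [with T=10, Q=12]  = 38
Without intervention: S = U^2 + W  [with U=-2, W=6]  = 10; Q = |S - U|  [with S=10, U=-2]  = 12; T = |S - Q|  [with S=10, Q=12]  = 2; R = 2·T + Q + 6  [with T=2, Q=12]  = 22.
Change = 38 − 22 = 16.

16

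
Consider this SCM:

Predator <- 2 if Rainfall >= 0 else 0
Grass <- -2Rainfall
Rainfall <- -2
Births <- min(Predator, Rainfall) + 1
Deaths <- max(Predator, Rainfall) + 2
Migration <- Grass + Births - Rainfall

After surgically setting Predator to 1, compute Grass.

Under do(Predator=1), the mechanism Predator <- 2 if Rainfall >= 0 else 0 is discarded; Predator is fixed at 1.
Since Grass is not a descendant of the intervened variable, it is unaffected.
Grass = -2Rainfall  [with Rainfall=-2]  = 4

4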